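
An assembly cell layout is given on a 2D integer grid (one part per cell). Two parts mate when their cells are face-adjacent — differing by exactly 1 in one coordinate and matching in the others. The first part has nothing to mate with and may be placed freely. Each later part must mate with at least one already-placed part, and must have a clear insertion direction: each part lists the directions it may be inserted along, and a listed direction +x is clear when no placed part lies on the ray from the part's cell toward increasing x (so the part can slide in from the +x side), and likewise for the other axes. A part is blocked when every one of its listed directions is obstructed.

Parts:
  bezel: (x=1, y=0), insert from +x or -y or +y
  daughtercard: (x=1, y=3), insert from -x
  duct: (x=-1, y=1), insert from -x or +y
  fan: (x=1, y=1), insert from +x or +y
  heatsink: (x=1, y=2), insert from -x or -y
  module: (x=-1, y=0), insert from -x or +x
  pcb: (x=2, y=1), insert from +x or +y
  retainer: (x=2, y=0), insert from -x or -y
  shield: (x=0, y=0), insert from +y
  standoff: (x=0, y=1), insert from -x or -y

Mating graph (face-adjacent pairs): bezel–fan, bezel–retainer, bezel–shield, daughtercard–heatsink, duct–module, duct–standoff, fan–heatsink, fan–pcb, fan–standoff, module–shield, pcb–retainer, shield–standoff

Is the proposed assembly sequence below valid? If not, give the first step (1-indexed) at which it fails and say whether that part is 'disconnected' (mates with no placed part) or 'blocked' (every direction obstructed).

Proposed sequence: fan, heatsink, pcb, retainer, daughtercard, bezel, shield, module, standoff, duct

1. fan@(1, 1) [+x clear] — {fan}
2. heatsink@(1, 2) [-x clear] — {fan, heatsink}
3. pcb@(2, 1) [+x clear] — {fan, heatsink, pcb}
4. retainer@(2, 0) [-x clear] — {fan, heatsink, pcb, retainer}
5. daughtercard@(1, 3) [-x clear] — {daughtercard, fan, heatsink, pcb, retainer}
6. bezel@(1, 0) [-y clear] — {bezel, daughtercard, fan, heatsink, pcb, retainer}
7. shield@(0, 0) [+y clear] — {bezel, daughtercard, fan, heatsink, pcb, retainer, shield}
8. module@(-1, 0) [-x clear] — {bezel, daughtercard, fan, heatsink, module, pcb, retainer, shield}
9. standoff@(0, 1) [-x clear] — {bezel, daughtercard, fan, heatsink, module, pcb, retainer, shield, standoff}
10. duct@(-1, 1) [-x clear] — {bezel, daughtercard, duct, fan, heatsink, module, pcb, retainer, shield, standoff}

Valid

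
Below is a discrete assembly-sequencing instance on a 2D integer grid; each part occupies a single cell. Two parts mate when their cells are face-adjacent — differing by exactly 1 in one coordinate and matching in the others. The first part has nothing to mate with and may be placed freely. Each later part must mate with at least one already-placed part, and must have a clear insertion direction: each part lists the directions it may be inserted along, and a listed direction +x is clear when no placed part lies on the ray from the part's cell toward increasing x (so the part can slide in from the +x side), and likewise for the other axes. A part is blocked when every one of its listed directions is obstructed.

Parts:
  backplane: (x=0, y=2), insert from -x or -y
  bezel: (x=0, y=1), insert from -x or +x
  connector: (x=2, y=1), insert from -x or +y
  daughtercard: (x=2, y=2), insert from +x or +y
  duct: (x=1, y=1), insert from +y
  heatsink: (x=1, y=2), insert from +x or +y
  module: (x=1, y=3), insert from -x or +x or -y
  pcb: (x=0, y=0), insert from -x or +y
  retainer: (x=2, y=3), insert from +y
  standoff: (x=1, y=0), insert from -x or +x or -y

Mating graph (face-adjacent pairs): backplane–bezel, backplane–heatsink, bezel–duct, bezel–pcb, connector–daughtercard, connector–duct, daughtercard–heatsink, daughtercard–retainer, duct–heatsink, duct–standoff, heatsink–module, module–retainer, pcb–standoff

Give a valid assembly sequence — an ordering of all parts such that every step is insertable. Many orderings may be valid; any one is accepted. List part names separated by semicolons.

pcb; bezel; duct; connector; daughtercard; heatsink; standoff; retainer; module; backplane

1. pcb@(0, 0) [-x clear] — {pcb}
2. bezel@(0, 1) [-x clear] — {bezel, pcb}
3. duct@(1, 1) [+y clear] — {bezel, duct, pcb}
4. connector@(2, 1) [+y clear] — {bezel, connector, duct, pcb}
5. daughtercard@(2, 2) [+x clear] — {bezel, connector, daughtercard, duct, pcb}
6. heatsink@(1, 2) [+y clear] — {bezel, connector, daughtercard, duct, heatsink, pcb}
7. standoff@(1, 0) [+x clear] — {bezel, connector, daughtercard, duct, heatsink, pcb, standoff}
8. retainer@(2, 3) [+y clear] — {bezel, connector, daughtercard, duct, heatsink, pcb, retainer, standoff}
9. module@(1, 3) [-x clear] — {bezel, connector, daughtercard, duct, heatsink, module, pcb, retainer, standoff}
10. backplane@(0, 2) [-x clear] — {backplane, bezel, connector, daughtercard, duct, heatsink, module, pcb, retainer, standoff}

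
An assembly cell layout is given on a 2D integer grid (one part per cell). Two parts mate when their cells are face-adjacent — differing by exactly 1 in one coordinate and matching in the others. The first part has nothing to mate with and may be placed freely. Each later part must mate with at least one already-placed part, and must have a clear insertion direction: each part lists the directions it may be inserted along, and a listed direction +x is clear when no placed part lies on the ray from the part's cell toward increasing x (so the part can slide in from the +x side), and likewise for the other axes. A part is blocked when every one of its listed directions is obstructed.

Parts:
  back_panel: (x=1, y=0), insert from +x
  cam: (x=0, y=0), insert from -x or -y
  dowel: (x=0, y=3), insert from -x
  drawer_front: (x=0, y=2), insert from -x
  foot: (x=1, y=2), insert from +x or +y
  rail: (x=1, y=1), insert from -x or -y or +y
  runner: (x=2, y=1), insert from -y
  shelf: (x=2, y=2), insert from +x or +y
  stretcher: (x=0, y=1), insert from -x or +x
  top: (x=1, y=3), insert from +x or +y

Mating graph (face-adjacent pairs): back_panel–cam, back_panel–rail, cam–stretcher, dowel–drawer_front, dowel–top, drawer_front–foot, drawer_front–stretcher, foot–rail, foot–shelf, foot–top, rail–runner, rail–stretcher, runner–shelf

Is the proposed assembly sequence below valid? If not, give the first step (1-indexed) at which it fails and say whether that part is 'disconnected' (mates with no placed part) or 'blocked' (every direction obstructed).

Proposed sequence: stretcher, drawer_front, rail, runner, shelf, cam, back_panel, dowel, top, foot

1. stretcher@(0, 1) [-x clear] — {stretcher}
2. drawer_front@(0, 2) [-x clear] — {drawer_front, stretcher}
3. rail@(1, 1) [-y clear] — {drawer_front, rail, stretcher}
4. runner@(2, 1) [-y clear] — {drawer_front, rail, runner, stretcher}
5. shelf@(2, 2) [+x clear] — {drawer_front, rail, runner, shelf, stretcher}
6. cam@(0, 0) [-x clear] — {cam, drawer_front, rail, runner, shelf, stretcher}
7. back_panel@(1, 0) [+x clear] — {back_panel, cam, drawer_front, rail, runner, shelf, stretcher}
8. dowel@(0, 3) [-x clear] — {back_panel, cam, dowel, drawer_front, rail, runner, shelf, stretcher}
9. top@(1, 3) [+x clear] — {back_panel, cam, dowel, drawer_front, rail, runner, shelf, stretcher, top}
10. foot@(1, 2) — +x/+y all obstructed ⇒ blocked

Invalid at step 10 (blocked)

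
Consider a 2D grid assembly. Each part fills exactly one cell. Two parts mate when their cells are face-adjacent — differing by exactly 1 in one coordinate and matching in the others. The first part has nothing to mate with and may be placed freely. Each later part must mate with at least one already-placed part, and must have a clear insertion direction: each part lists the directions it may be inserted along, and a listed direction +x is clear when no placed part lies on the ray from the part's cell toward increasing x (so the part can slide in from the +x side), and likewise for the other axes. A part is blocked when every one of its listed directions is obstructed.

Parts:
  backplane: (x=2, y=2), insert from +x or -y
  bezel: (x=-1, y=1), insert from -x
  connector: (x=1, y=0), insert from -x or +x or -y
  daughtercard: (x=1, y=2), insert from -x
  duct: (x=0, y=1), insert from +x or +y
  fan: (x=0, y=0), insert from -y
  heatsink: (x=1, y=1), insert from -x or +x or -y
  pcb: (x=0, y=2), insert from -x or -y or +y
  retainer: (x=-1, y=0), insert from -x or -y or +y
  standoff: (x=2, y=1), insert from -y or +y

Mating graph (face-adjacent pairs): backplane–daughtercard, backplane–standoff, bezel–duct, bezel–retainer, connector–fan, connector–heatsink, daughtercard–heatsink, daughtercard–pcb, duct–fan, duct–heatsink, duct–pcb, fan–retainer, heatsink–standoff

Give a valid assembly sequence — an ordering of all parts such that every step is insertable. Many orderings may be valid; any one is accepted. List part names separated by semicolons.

1. heatsink@(1, 1) [-x clear] — {heatsink}
2. duct@(0, 1) [+y clear] — {duct, heatsink}
3. fan@(0, 0) [-y clear] — {duct, fan, heatsink}
4. retainer@(-1, 0) [-x clear] — {duct, fan, heatsink, retainer}
5. daughtercard@(1, 2) [-x clear] — {daughtercard, duct, fan, heatsink, retainer}
6. backplane@(2, 2) [+x clear] — {backplane, daughtercard, duct, fan, heatsink, retainer}
7. standoff@(2, 1) [-y clear] — {backplane, daughtercard, duct, fan, heatsink, retainer, standoff}
8. connector@(1, 0) [+x clear] — {backplane, connector, daughtercard, duct, fan, heatsink, retainer, standoff}
9. bezel@(-1, 1) [-x clear] — {backplane, bezel, connector, daughtercard, duct, fan, heatsink, retainer, standoff}
10. pcb@(0, 2) [-x clear] — {backplane, bezel, connector, daughtercard, duct, fan, heatsink, pcb, retainer, standoff}

heatsink; duct; fan; retainer; daughtercard; backplane; standoff; connector; bezel; pcb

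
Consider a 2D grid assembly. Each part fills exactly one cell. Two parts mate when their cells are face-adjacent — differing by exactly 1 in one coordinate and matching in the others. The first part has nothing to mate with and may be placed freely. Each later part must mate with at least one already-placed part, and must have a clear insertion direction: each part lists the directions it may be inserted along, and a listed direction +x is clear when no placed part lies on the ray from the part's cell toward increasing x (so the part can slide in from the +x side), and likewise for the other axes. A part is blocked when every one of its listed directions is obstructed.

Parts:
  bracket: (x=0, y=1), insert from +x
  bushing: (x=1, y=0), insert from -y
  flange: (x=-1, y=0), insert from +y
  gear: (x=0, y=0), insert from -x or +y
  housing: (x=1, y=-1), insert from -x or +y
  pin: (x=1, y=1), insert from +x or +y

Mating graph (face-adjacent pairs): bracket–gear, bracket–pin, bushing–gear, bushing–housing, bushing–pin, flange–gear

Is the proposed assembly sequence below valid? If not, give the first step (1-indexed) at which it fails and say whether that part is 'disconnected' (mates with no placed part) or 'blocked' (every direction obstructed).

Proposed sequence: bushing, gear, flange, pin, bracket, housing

Invalid at step 5 (blocked)

1. bushing@(1, 0) [-y clear] — {bushing}
2. gear@(0, 0) [-x clear] — {bushing, gear}
3. flange@(-1, 0) [+y clear] — {bushing, flange, gear}
4. pin@(1, 1) [+x clear] — {bushing, flange, gear, pin}
5. bracket@(0, 1) — +x all obstructed ⇒ blocked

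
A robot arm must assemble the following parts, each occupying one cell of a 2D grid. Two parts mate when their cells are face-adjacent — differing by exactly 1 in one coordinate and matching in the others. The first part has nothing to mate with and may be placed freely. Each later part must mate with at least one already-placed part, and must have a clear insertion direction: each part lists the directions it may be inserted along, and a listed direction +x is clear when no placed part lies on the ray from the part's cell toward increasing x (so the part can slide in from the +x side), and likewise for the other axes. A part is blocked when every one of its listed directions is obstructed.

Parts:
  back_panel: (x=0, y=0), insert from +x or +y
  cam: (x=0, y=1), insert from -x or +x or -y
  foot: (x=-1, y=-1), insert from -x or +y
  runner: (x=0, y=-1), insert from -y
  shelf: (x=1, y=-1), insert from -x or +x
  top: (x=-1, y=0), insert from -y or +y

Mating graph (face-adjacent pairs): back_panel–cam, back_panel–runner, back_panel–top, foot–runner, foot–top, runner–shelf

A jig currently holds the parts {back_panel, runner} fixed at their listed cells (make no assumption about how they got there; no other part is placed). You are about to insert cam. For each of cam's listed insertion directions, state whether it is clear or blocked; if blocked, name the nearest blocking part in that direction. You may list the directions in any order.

+x: clear; -x: clear; -y: blocked by back_panel

-x: ray from cam(0, 1) has no placed part ⇒ clear
+x: ray from cam(0, 1) has no placed part ⇒ clear
-y: nearest on ray is back_panel@(0, 0) ⇒ blocked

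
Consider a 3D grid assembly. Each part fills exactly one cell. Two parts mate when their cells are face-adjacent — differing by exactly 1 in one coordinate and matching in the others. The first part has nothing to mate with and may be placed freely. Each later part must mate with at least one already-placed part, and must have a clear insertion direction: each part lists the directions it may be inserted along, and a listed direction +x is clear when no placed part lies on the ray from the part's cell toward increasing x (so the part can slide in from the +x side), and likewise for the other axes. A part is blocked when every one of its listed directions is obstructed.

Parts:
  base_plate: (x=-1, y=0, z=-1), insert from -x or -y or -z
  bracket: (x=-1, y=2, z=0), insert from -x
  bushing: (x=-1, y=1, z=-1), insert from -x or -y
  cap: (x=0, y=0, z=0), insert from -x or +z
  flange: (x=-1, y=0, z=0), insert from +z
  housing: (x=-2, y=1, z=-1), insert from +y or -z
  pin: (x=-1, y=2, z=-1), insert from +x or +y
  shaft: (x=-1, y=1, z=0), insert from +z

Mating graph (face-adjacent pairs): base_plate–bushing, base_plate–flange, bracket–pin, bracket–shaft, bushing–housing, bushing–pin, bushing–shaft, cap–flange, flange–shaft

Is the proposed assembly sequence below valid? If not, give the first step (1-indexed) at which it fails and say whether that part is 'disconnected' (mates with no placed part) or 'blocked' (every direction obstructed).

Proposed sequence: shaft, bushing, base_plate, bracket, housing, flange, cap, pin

Valid

1. shaft@(-1, 1, 0) [+z clear] — {shaft}
2. bushing@(-1, 1, -1) [-x clear] — {bushing, shaft}
3. base_plate@(-1, 0, -1) [-x clear] — {base_plate, bushing, shaft}
4. bracket@(-1, 2, 0) [-x clear] — {base_plate, bracket, bushing, shaft}
5. housing@(-2, 1, -1) [+y clear] — {base_plate, bracket, bushing, housing, shaft}
6. flange@(-1, 0, 0) [+z clear] — {base_plate, bracket, bushing, flange, housing, shaft}
7. cap@(0, 0, 0) [+z clear] — {base_plate, bracket, bushing, cap, flange, housing, shaft}
8. pin@(-1, 2, -1) [+x clear] — {base_plate, bracket, bushing, cap, flange, housing, pin, shaft}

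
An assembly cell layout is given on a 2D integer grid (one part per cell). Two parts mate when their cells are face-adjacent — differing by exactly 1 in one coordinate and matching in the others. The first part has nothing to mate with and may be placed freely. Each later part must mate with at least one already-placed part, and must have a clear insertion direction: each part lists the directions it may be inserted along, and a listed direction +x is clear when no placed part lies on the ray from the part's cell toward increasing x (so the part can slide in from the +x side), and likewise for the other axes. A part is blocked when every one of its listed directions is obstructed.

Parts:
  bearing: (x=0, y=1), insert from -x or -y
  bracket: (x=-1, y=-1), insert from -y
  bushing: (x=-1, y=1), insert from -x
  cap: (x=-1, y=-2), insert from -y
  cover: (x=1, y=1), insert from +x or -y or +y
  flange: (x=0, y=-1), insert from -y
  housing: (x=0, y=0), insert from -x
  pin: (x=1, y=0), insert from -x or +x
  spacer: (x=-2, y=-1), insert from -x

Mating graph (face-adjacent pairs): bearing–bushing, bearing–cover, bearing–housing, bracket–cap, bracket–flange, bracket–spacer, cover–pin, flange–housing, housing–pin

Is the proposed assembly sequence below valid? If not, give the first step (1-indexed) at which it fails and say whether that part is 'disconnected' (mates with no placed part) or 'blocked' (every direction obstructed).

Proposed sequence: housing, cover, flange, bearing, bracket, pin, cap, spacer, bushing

Invalid at step 2 (disconnected)

1. housing@(0, 0) [-x clear] — {housing}
2. cover@(1, 1) — no placed neighbour ⇒ disconnected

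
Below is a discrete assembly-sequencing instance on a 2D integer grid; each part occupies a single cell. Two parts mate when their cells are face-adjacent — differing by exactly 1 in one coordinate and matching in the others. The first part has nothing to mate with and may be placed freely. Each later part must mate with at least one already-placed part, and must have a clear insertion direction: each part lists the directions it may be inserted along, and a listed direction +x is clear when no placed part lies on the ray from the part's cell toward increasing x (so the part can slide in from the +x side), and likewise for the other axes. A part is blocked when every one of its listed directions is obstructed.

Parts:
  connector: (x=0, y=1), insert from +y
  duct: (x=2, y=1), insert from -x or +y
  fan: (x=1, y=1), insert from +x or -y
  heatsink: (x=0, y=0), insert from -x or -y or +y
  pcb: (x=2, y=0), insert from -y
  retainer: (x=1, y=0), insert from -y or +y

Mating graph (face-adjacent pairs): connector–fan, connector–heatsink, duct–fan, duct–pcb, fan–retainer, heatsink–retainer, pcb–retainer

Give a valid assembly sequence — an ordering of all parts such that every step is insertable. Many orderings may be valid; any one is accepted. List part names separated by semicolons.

fan; duct; connector; retainer; heatsink; pcb

1. fan@(1, 1) [+x clear] — {fan}
2. duct@(2, 1) [+y clear] — {duct, fan}
3. connector@(0, 1) [+y clear] — {connector, duct, fan}
4. retainer@(1, 0) [-y clear] — {connector, duct, fan, retainer}
5. heatsink@(0, 0) [-x clear] — {connector, duct, fan, heatsink, retainer}
6. pcb@(2, 0) [-y clear] — {connector, duct, fan, heatsink, pcb, retainer}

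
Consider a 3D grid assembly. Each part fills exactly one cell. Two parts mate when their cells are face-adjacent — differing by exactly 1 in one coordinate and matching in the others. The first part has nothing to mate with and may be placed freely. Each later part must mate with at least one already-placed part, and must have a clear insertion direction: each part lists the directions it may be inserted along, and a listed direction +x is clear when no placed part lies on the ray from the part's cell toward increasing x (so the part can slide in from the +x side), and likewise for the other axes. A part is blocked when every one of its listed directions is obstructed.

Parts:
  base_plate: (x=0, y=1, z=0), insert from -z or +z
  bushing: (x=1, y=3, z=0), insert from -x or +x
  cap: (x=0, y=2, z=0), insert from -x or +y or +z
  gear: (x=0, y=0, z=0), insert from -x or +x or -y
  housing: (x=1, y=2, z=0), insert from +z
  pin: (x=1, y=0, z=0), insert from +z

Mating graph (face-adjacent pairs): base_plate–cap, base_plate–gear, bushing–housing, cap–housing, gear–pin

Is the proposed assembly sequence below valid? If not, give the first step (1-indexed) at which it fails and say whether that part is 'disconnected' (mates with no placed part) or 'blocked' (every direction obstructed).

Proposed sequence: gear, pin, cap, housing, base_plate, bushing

1. gear@(0, 0, 0) [-x clear] — {gear}
2. pin@(1, 0, 0) [+z clear] — {gear, pin}
3. cap@(0, 2, 0) — no placed neighbour ⇒ disconnected

Invalid at step 3 (disconnected)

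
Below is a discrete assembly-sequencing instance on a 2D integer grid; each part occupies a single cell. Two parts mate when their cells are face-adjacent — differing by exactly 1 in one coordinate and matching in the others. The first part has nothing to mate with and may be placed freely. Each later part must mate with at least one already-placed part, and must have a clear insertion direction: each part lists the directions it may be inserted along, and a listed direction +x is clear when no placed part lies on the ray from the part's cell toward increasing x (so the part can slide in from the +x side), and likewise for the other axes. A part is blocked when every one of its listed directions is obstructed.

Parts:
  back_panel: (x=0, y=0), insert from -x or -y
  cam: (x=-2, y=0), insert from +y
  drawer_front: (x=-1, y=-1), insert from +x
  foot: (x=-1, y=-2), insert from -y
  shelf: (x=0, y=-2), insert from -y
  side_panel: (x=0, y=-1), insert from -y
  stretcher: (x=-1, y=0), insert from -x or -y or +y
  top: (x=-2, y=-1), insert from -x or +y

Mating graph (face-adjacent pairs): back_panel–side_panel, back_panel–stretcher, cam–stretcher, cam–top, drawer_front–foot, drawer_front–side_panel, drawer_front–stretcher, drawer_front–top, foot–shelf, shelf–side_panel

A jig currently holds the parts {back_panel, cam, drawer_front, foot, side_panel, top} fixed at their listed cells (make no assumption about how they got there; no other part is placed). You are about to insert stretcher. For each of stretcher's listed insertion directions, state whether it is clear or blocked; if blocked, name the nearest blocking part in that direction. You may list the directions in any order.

-x: nearest on ray is cam@(-2, 0) ⇒ blocked
-y: nearest on ray is drawer_front@(-1, -1) ⇒ blocked
+y: ray from stretcher(-1, 0) has no placed part ⇒ clear

+y: clear; -x: blocked by cam; -y: blocked by drawer_front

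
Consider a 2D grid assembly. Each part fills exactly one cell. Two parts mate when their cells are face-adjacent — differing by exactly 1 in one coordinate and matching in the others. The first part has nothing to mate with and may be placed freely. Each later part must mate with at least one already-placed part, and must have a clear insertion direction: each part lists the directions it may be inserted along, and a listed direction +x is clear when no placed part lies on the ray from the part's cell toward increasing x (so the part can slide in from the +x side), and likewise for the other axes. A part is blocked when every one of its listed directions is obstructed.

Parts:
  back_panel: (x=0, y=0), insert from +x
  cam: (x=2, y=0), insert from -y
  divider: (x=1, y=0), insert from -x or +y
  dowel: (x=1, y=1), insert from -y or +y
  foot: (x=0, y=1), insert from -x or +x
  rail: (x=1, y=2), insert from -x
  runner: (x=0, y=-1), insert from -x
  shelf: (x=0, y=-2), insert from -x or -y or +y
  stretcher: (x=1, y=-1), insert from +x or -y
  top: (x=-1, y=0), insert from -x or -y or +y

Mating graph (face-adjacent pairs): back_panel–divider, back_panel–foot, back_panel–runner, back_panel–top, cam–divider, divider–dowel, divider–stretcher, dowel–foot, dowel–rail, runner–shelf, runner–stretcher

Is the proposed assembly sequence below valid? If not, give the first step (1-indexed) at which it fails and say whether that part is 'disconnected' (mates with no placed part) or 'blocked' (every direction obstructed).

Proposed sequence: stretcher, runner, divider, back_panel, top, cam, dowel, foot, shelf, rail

1. stretcher@(1, -1) [+x clear] — {stretcher}
2. runner@(0, -1) [-x clear] — {runner, stretcher}
3. divider@(1, 0) [-x clear] — {divider, runner, stretcher}
4. back_panel@(0, 0) — +x all obstructed ⇒ blocked

Invalid at step 4 (blocked)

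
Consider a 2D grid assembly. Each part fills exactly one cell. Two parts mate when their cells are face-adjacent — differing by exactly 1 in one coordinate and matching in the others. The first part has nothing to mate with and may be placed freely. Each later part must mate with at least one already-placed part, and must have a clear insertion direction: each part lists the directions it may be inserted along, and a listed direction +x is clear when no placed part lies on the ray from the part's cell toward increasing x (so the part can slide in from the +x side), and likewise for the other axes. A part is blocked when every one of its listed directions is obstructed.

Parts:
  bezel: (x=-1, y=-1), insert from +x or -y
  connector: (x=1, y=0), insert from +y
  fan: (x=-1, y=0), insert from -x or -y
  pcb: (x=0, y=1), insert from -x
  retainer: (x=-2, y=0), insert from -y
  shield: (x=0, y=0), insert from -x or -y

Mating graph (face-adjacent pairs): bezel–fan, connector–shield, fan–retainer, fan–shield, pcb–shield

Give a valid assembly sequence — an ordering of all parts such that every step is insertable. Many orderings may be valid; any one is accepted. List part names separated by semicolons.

1. pcb@(0, 1) [-x clear] — {pcb}
2. shield@(0, 0) [-x clear] — {pcb, shield}
3. fan@(-1, 0) [-x clear] — {fan, pcb, shield}
4. bezel@(-1, -1) [+x clear] — {bezel, fan, pcb, shield}
5. retainer@(-2, 0) [-y clear] — {bezel, fan, pcb, retainer, shield}
6. connector@(1, 0) [+y clear] — {bezel, connector, fan, pcb, retainer, shield}

pcb; shield; fan; bezel; retainer; connector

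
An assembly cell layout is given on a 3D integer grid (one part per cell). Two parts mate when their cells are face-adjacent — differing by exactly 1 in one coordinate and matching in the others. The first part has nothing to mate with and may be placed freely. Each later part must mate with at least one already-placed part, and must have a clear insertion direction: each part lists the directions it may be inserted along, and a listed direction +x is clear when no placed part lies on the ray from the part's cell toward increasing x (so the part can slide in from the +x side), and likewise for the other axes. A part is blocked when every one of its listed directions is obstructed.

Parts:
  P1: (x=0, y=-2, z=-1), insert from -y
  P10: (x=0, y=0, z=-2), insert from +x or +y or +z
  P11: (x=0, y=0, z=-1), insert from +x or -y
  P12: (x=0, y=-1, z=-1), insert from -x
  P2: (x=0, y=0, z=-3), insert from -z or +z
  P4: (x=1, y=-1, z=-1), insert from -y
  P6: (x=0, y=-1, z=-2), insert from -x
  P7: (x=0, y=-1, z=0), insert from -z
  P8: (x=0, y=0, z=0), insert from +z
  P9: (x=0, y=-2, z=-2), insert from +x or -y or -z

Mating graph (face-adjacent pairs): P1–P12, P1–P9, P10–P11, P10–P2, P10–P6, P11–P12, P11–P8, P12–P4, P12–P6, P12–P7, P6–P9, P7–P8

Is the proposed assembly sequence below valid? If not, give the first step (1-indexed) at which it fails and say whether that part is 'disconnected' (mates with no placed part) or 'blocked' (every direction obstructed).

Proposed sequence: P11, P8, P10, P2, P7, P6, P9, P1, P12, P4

Valid

1. P11@(0, 0, -1) [+x clear] — {P11}
2. P8@(0, 0, 0) [+z clear] — {P11, P8}
3. P10@(0, 0, -2) [+x clear] — {P10, P11, P8}
4. P2@(0, 0, -3) [-z clear] — {P10, P11, P2, P8}
5. P7@(0, -1, 0) [-z clear] — {P10, P11, P2, P7, P8}
6. P6@(0, -1, -2) [-x clear] — {P10, P11, P2, P6, P7, P8}
7. P9@(0, -2, -2) [+x clear] — {P10, P11, P2, P6, P7, P8, P9}
8. P1@(0, -2, -1) [-y clear] — {P1, P10, P11, P2, P6, P7, P8, P9}
9. P12@(0, -1, -1) [-x clear] — {P1, P10, P11, P12, P2, P6, P7, P8, P9}
10. P4@(1, -1, -1) [-y clear] — {P1, P10, P11, P12, P2, P4, P6, P7, P8, P9}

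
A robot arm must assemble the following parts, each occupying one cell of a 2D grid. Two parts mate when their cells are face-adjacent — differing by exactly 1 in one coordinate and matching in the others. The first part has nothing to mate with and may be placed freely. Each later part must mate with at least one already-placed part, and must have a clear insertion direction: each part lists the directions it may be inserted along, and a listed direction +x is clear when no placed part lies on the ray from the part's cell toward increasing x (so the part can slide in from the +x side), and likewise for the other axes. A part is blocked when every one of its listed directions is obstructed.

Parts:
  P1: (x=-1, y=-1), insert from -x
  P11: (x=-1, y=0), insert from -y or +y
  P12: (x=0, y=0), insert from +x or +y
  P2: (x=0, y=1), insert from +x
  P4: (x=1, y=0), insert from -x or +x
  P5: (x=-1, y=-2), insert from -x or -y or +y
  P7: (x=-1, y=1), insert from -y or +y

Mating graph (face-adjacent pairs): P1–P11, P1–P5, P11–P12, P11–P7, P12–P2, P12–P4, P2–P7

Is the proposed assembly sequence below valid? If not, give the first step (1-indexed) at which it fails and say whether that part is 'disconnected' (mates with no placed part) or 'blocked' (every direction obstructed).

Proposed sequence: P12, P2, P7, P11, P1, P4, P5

Valid

1. P12@(0, 0) [+x clear] — {P12}
2. P2@(0, 1) [+x clear] — {P12, P2}
3. P7@(-1, 1) [-y clear] — {P12, P2, P7}
4. P11@(-1, 0) [-y clear] — {P11, P12, P2, P7}
5. P1@(-1, -1) [-x clear] — {P1, P11, P12, P2, P7}
6. P4@(1, 0) [+x clear] — {P1, P11, P12, P2, P4, P7}
7. P5@(-1, -2) [-x clear] — {P1, P11, P12, P2, P4, P5, P7}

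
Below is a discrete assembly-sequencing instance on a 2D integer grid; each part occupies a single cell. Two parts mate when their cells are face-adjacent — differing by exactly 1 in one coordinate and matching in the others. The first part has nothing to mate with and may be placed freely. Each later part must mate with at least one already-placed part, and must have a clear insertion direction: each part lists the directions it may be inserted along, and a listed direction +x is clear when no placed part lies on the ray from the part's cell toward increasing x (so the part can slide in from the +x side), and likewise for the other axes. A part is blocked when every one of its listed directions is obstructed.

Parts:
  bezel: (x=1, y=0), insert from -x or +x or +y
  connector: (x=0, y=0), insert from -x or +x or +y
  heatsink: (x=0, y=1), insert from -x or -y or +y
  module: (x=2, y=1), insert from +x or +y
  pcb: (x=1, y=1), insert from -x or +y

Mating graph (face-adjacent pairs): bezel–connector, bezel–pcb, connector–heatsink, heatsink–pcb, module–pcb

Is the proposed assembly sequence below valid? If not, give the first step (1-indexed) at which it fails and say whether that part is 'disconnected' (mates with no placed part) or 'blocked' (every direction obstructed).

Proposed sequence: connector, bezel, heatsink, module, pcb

Invalid at step 4 (disconnected)

1. connector@(0, 0) [-x clear] — {connector}
2. bezel@(1, 0) [+x clear] — {bezel, connector}
3. heatsink@(0, 1) [-x clear] — {bezel, connector, heatsink}
4. module@(2, 1) — no placed neighbour ⇒ disconnected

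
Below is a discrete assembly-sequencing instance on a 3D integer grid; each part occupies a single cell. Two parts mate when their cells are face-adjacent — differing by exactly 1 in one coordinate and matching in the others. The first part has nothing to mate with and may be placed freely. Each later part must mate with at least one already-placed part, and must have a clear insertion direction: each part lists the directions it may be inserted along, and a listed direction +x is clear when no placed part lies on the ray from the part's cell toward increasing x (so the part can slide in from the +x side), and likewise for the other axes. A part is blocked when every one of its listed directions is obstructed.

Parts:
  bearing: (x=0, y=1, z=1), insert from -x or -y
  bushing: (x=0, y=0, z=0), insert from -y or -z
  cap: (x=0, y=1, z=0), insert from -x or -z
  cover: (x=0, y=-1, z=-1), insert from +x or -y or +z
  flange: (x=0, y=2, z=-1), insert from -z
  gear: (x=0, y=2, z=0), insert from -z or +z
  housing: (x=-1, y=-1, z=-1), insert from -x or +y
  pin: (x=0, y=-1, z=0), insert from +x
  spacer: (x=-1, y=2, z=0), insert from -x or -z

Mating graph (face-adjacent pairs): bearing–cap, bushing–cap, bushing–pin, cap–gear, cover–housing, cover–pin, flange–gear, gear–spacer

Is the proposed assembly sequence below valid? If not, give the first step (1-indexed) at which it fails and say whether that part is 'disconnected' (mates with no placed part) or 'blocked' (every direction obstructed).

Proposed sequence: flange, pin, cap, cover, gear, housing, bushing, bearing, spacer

1. flange@(0, 2, -1) [-z clear] — {flange}
2. pin@(0, -1, 0) — no placed neighbour ⇒ disconnected

Invalid at step 2 (disconnected)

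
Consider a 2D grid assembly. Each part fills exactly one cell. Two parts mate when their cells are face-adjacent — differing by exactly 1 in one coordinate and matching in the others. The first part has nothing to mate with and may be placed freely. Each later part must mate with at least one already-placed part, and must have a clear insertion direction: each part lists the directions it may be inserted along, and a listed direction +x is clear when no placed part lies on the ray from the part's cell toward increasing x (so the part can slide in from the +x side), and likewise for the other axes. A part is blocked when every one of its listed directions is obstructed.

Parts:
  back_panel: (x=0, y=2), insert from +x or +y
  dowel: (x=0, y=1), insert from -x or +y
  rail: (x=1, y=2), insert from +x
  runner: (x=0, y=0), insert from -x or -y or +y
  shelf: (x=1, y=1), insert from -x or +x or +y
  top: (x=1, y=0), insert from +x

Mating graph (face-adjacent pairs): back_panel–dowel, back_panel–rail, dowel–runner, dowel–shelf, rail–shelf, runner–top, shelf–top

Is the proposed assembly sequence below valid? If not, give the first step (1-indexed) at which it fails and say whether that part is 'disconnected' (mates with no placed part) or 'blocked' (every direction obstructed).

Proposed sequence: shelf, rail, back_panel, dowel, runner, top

1. shelf@(1, 1) [-x clear] — {shelf}
2. rail@(1, 2) [+x clear] — {rail, shelf}
3. back_panel@(0, 2) [+y clear] — {back_panel, rail, shelf}
4. dowel@(0, 1) [-x clear] — {back_panel, dowel, rail, shelf}
5. runner@(0, 0) [-x clear] — {back_panel, dowel, rail, runner, shelf}
6. top@(1, 0) [+x clear] — {back_panel, dowel, rail, runner, shelf, top}

Valid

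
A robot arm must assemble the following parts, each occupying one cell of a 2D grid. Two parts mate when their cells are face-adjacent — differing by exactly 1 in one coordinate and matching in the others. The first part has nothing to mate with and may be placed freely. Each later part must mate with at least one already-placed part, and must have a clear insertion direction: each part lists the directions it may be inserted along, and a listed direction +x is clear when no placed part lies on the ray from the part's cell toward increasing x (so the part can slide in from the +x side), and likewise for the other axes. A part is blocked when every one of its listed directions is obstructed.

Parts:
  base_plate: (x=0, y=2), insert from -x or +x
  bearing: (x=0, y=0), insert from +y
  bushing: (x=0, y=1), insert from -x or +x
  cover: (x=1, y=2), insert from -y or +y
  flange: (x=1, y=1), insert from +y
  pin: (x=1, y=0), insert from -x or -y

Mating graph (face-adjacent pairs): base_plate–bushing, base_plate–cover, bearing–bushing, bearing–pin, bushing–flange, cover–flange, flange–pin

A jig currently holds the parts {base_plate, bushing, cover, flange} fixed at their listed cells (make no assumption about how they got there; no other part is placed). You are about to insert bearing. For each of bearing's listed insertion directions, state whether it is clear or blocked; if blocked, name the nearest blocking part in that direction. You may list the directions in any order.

+y: blocked by bushing

+y: nearest on ray is bushing@(0, 1) ⇒ blocked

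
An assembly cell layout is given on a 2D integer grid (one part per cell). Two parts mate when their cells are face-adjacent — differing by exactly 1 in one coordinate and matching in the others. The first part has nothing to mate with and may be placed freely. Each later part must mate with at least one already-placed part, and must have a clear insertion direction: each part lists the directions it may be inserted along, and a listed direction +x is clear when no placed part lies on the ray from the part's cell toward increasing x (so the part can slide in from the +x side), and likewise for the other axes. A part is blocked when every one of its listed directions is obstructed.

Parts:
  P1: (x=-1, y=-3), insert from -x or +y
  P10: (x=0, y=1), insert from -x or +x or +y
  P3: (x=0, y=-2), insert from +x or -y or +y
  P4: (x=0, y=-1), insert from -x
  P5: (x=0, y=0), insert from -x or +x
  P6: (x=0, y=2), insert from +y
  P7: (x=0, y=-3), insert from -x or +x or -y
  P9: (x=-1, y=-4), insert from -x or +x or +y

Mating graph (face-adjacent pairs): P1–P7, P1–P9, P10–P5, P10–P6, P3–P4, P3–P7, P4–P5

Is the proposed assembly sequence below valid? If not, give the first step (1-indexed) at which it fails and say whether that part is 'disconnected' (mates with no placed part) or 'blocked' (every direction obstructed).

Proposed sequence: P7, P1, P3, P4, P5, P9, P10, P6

1. P7@(0, -3) [-x clear] — {P7}
2. P1@(-1, -3) [-x clear] — {P1, P7}
3. P3@(0, -2) [+x clear] — {P1, P3, P7}
4. P4@(0, -1) [-x clear] — {P1, P3, P4, P7}
5. P5@(0, 0) [-x clear] — {P1, P3, P4, P5, P7}
6. P9@(-1, -4) [-x clear] — {P1, P3, P4, P5, P7, P9}
7. P10@(0, 1) [-x clear] — {P1, P10, P3, P4, P5, P7, P9}
8. P6@(0, 2) [+y clear] — {P1, P10, P3, P4, P5, P6, P7, P9}

Valid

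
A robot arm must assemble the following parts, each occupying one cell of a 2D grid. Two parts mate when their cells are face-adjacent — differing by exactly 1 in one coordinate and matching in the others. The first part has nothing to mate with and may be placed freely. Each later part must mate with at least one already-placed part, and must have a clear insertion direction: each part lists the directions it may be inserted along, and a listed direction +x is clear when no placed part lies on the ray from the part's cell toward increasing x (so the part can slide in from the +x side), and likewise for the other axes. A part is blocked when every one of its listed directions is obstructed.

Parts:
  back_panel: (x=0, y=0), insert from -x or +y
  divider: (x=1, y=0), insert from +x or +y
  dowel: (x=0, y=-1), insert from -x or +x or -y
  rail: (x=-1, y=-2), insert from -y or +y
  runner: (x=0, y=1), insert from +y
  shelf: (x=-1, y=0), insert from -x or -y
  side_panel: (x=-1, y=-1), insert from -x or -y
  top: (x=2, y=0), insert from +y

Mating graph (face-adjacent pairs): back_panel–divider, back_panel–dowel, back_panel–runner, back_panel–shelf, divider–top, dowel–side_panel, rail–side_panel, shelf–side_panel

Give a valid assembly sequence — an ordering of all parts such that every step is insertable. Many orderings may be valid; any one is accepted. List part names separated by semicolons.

1. runner@(0, 1) [+y clear] — {runner}
2. back_panel@(0, 0) [-x clear] — {back_panel, runner}
3. shelf@(-1, 0) [-x clear] — {back_panel, runner, shelf}
4. side_panel@(-1, -1) [-x clear] — {back_panel, runner, shelf, side_panel}
5. divider@(1, 0) [+x clear] — {back_panel, divider, runner, shelf, side_panel}
6. dowel@(0, -1) [+x clear] — {back_panel, divider, dowel, runner, shelf, side_panel}
7. rail@(-1, -2) [-y clear] — {back_panel, divider, dowel, rail, runner, shelf, side_panel}
8. top@(2, 0) [+y clear] — {back_panel, divider, dowel, rail, runner, shelf, side_panel, top}

runner; back_panel; shelf; side_panel; divider; dowel; rail; top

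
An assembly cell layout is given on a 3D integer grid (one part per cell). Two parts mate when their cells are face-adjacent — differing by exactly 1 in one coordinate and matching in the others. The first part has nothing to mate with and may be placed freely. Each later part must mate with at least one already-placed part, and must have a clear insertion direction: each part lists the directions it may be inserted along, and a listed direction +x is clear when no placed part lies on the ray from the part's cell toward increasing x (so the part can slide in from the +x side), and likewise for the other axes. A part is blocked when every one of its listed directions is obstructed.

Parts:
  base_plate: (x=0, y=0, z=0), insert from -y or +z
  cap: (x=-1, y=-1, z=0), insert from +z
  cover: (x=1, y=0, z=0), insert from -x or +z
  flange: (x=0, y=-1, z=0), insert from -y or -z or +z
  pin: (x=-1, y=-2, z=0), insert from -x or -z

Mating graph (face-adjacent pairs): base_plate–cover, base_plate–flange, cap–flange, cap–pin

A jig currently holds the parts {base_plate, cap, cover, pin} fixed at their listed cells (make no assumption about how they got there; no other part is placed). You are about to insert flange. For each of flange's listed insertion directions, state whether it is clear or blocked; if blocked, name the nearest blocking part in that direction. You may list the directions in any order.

+z: clear; -y: clear; -z: clear

-y: ray from flange(0, -1, 0) has no placed part ⇒ clear
-z: ray from flange(0, -1, 0) has no placed part ⇒ clear
+z: ray from flange(0, -1, 0) has no placed part ⇒ clear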